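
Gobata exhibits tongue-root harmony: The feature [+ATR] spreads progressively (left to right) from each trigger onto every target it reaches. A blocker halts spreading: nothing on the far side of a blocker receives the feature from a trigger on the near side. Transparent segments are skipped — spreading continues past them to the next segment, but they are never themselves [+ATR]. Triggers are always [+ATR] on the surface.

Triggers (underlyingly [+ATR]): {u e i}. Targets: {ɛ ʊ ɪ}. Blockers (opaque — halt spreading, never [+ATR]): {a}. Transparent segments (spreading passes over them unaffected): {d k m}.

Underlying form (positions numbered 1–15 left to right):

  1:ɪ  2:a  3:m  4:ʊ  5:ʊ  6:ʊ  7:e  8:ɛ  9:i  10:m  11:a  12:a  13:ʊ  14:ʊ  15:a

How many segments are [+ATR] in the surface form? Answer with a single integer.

3

From /e/ at 7 rightward: 8 /ɛ/ → [+ATR]; 9 /i/ is itself a trigger — this domain ends here.
From /i/ at 9 rightward: 10 /m/ transparent; 11 /a/ blocks.
Targets with no active source: positions 1 4 5 6 13 14 stay [-ATR].
[+ATR] positions on the surface: 7 8 9.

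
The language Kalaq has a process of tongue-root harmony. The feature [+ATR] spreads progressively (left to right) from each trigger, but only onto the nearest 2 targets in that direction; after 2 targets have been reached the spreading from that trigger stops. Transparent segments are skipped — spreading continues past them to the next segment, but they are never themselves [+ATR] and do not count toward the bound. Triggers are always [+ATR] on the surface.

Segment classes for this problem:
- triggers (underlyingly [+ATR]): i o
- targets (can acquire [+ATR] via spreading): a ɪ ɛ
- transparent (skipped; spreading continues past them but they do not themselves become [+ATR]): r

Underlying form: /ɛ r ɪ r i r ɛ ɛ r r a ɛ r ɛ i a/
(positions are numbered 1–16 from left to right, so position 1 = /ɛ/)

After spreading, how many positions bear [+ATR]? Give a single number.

5

From /i/ at 5 rightward: 6 /r/ transparent; 7 /ɛ/ → [+ATR]; 8 /ɛ/ → [+ATR]; bound reached.
From /i/ at 15 rightward: 16 /a/ → [+ATR]; word edge.
Targets with no active source: positions 1 3 11 12 14 stay [-ATR].
[+ATR] positions on the surface: 5 7 8 15 16.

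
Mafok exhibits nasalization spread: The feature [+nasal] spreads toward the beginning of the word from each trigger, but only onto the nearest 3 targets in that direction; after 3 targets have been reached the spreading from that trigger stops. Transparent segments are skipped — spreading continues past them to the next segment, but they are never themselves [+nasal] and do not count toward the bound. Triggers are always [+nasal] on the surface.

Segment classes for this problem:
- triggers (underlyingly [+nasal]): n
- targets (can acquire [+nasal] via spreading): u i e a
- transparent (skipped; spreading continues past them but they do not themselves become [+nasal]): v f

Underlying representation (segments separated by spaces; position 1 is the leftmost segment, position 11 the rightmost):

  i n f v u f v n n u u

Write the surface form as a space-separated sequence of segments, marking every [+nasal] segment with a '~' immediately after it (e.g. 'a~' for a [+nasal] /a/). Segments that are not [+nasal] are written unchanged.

i~ n~ f v u~ f v n~ n~ u u

From /n/ at 2 leftward: 1 /i/ → [+nasal]; word edge.
From /n/ at 8 leftward: 7 /v/ transparent; 6 /f/ transparent; 5 /u/ → [+nasal]; 4 /v/ transparent; 3 /f/ transparent; 2 /n/ is itself a trigger — this domain ends here.
From /n/ at 9 leftward: 8 /n/ is itself a trigger — this domain ends here.
Targets with no active source: positions 10 11 stay [-nasal].
[+nasal] positions on the surface: 1 2 5 8 9.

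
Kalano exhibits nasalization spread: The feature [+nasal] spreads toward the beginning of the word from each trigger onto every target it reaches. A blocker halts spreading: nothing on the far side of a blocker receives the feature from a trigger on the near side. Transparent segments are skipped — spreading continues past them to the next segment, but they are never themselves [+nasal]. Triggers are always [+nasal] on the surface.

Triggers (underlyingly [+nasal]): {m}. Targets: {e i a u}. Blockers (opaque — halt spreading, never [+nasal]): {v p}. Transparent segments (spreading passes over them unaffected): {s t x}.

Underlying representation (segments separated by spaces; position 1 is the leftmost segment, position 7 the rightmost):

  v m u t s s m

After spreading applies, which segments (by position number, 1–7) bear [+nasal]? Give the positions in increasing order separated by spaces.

From /m/ at 2 leftward: 1 /v/ blocks.
From /m/ at 7 leftward: 6 /s/ transparent; 5 /s/ transparent; 4 /t/ transparent; 3 /u/ → [+nasal]; 2 /m/ is itself a trigger — this domain ends here.

2 3 7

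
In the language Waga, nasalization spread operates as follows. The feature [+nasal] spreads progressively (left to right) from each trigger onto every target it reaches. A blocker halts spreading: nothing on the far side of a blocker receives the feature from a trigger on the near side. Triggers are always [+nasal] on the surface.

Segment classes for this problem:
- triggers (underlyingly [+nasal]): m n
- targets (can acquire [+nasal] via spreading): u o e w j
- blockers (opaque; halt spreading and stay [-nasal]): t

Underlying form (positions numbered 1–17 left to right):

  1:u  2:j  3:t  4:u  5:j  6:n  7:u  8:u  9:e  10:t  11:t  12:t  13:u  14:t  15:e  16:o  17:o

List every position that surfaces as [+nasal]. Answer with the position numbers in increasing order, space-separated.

6 7 8 9

From /n/ at 6 rightward: 7 /u/ → [+nasal]; 8 /u/ → [+nasal]; 9 /e/ → [+nasal]; 10 /t/ blocks.
Targets with no active source: positions 1 2 4 5 13 15 16 17 stay [-nasal].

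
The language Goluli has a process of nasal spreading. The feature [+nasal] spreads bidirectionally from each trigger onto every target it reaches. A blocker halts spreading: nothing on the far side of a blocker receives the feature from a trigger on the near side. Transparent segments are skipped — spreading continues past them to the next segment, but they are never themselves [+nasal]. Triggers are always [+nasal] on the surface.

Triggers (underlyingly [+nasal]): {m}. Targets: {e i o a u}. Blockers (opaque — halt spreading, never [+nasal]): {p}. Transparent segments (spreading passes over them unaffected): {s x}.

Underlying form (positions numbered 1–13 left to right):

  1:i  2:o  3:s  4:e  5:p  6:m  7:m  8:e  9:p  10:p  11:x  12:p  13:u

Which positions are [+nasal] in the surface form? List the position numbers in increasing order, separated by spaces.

6 7 8

From /m/ at 6 rightward: 7 /m/ is itself a trigger — this domain ends here.
From /m/ at 6 leftward: 5 /p/ blocks.
From /m/ at 7 rightward: 8 /e/ → [+nasal]; 9 /p/ blocks.
From /m/ at 7 leftward: 6 /m/ is itself a trigger — this domain ends here.
Targets with no active source: positions 1 2 4 13 stay [-nasal].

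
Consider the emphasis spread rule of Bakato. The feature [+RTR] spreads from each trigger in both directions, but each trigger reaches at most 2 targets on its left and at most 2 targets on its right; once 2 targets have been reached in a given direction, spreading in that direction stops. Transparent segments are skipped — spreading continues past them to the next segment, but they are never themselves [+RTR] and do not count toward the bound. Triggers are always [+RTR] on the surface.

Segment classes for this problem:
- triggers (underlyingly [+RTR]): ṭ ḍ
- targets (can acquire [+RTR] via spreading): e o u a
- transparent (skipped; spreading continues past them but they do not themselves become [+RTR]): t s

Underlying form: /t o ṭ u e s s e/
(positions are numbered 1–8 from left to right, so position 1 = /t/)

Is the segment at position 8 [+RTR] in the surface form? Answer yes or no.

no

From /ṭ/ at 3 rightward: 4 /u/ → [+RTR]; 5 /e/ → [+RTR]; bound reached.
From /ṭ/ at 3 leftward: 2 /o/ → [+RTR]; 1 /t/ transparent; word edge.
Target with no active source: position 8 stays [-emphatic].
[+RTR] positions on the surface: 2 3 4 5.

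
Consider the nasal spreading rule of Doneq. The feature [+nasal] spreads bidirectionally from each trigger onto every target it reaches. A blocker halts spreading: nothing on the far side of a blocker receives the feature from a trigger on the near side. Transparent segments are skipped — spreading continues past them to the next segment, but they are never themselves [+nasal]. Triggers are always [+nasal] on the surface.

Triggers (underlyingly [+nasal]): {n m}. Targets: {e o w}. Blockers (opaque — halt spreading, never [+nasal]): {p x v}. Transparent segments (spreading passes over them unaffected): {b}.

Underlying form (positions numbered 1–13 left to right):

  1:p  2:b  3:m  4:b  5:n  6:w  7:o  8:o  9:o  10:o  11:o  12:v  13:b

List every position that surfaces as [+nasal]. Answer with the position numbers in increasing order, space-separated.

3 5 6 7 8 9 10 11

From /m/ at 3 rightward: 4 /b/ transparent; 5 /n/ is itself a trigger — this domain ends here.
From /m/ at 3 leftward: 2 /b/ transparent; 1 /p/ blocks.
From /n/ at 5 rightward: 6 /w/ → [+nasal]; 7 /o/ → [+nasal]; 8 /o/ → [+nasal]; 9 /o/ → [+nasal]; 10 /o/ → [+nasal]; 11 /o/ → [+nasal]; 12 /v/ blocks.
From /n/ at 5 leftward: 4 /b/ transparent; 3 /m/ is itself a trigger — this domain ends here.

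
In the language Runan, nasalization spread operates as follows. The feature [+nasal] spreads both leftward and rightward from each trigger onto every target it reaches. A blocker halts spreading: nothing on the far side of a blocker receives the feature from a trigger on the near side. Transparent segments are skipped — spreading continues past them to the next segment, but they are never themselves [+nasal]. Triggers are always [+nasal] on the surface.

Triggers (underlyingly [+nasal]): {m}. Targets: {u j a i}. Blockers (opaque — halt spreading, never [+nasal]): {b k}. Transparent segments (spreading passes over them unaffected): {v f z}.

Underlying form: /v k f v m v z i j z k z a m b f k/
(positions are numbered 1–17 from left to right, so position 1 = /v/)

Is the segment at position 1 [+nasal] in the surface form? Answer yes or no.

From /m/ at 5 rightward: 6 /v/ transparent; 7 /z/ transparent; 8 /i/ → [+nasal]; 9 /j/ → [+nasal]; 10 /z/ transparent; 11 /k/ blocks.
From /m/ at 5 leftward: 4 /v/ transparent; 3 /f/ transparent; 2 /k/ blocks.
From /m/ at 14 rightward: 15 /b/ blocks.
From /m/ at 14 leftward: 13 /a/ → [+nasal]; 12 /z/ transparent; 11 /k/ blocks.
[+nasal] positions on the surface: 5 8 9 13 14.

no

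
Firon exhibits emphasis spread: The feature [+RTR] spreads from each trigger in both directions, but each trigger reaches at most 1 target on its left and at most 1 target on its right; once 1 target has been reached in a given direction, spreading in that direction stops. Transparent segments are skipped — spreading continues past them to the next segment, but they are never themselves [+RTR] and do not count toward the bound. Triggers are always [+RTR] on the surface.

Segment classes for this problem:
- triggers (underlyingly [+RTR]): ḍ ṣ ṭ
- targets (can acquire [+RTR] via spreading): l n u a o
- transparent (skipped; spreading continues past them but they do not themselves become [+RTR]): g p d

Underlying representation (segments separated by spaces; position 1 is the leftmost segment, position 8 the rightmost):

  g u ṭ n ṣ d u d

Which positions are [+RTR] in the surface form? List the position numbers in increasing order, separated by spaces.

From /ṭ/ at 3 rightward: 4 /n/ → [+RTR]; bound reached.
From /ṭ/ at 3 leftward: 2 /u/ → [+RTR]; bound reached.
From /ṣ/ at 5 rightward: 6 /d/ transparent; 7 /u/ → [+RTR]; bound reached.
From /ṣ/ at 5 leftward: 4 /n/ → [+RTR]; bound reached.

2 3 4 5 7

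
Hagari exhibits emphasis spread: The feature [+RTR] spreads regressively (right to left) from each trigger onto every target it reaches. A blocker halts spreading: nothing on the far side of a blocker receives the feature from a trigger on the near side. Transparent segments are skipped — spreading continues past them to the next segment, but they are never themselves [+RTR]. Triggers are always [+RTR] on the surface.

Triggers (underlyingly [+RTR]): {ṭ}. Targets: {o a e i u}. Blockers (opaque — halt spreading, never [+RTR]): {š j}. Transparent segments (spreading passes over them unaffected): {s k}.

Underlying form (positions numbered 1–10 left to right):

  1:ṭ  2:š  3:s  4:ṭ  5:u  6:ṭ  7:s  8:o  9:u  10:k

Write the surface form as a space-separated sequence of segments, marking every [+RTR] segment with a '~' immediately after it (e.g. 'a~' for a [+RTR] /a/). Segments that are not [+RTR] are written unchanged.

ṭ~ š s ṭ~ u~ ṭ~ s o u k

From /ṭ/ at 1 leftward: word edge.
From /ṭ/ at 4 leftward: 3 /s/ transparent; 2 /š/ blocks.
From /ṭ/ at 6 leftward: 5 /u/ → [+RTR]; 4 /ṭ/ is itself a trigger — this domain ends here.
Targets with no active source: positions 8 9 stay [-emphatic].
[+RTR] positions on the surface: 1 4 5 6.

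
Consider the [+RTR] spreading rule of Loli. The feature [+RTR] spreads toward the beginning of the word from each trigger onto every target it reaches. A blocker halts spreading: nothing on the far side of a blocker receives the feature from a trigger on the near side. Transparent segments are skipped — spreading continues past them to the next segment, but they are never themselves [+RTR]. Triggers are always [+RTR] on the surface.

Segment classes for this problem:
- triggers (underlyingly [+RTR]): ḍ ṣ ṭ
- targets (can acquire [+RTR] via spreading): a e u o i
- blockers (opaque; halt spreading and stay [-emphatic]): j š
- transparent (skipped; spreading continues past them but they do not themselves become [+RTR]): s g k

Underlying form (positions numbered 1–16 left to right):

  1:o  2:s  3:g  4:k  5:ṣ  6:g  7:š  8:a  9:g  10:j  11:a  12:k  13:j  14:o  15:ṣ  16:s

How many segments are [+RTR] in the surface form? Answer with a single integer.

From /ṣ/ at 5 leftward: 4 /k/ transparent; 3 /g/ transparent; 2 /s/ transparent; 1 /o/ → [+RTR]; word edge.
From /ṣ/ at 15 leftward: 14 /o/ → [+RTR]; 13 /j/ blocks.
Targets with no active source: positions 8 11 stay [-emphatic].
[+RTR] positions on the surface: 1 5 14 15.

4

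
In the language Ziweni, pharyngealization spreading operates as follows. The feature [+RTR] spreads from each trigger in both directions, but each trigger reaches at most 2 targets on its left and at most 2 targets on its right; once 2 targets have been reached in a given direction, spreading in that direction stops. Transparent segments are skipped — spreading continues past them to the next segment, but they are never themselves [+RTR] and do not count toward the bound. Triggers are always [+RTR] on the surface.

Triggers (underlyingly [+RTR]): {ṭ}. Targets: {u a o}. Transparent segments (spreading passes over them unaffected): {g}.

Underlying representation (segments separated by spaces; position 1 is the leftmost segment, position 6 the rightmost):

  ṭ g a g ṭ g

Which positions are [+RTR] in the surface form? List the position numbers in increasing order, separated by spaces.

1 3 5

From /ṭ/ at 1 rightward: 2 /g/ transparent; 3 /a/ → [+RTR]; 4 /g/ transparent; 5 /ṭ/ is itself a trigger — this domain ends here.
From /ṭ/ at 1 leftward: word edge.
From /ṭ/ at 5 rightward: 6 /g/ transparent; word edge.
From /ṭ/ at 5 leftward: 4 /g/ transparent; 3 /a/ → [+RTR]; 2 /g/ transparent; 1 /ṭ/ is itself a trigger — this domain ends here.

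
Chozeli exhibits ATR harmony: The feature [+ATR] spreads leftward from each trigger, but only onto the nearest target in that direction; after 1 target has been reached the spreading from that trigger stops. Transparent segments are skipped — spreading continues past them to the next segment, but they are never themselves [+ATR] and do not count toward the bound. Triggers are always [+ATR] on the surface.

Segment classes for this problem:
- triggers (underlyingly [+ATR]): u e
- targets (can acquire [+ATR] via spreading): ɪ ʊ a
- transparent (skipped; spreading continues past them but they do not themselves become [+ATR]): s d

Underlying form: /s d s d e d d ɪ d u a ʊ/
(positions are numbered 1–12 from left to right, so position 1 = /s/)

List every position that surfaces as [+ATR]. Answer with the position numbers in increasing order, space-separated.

5 8 10

From /e/ at 5 leftward: 4 /d/ transparent; 3 /s/ transparent; 2 /d/ transparent; 1 /s/ transparent; word edge.
From /u/ at 10 leftward: 9 /d/ transparent; 8 /ɪ/ → [+ATR]; bound reached.
Targets with no active source: positions 11 12 stay [-ATR].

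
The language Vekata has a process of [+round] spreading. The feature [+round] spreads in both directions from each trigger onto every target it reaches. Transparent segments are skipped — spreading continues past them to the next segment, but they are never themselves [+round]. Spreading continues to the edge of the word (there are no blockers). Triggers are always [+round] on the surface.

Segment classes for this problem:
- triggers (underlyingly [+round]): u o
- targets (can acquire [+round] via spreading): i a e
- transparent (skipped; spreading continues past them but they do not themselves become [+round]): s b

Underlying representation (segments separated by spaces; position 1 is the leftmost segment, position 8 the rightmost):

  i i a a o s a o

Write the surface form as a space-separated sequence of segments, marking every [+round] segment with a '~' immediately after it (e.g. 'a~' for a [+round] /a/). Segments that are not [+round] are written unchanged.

From /o/ at 5 rightward: 6 /s/ transparent; 7 /a/ → [+round]; 8 /o/ is itself a trigger — this domain ends here.
From /o/ at 5 leftward: 4 /a/ → [+round]; 3 /a/ → [+round]; 2 /i/ → [+round]; 1 /i/ → [+round]; word edge.
From /o/ at 8 rightward: word edge.
From /o/ at 8 leftward: 7 /a/ → [+round]; 6 /s/ transparent; 5 /o/ is itself a trigger — this domain ends here.
[+round] positions on the surface: 1 2 3 4 5 7 8.

i~ i~ a~ a~ o~ s a~ o~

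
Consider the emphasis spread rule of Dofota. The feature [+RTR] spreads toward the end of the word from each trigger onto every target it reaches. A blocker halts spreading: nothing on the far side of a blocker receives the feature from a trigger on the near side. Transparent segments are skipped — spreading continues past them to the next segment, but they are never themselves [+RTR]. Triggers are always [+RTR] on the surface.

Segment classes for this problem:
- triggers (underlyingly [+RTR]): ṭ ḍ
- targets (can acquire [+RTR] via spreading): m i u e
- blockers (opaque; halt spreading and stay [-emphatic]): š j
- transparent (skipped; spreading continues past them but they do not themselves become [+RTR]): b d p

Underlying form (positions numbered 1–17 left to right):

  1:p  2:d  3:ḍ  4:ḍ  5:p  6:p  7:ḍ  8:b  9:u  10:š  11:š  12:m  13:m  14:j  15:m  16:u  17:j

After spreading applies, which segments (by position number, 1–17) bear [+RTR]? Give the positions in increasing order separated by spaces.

3 4 7 9

From /ḍ/ at 3 rightward: 4 /ḍ/ is itself a trigger — this domain ends here.
From /ḍ/ at 4 rightward: 5 /p/ transparent; 6 /p/ transparent; 7 /ḍ/ is itself a trigger — this domain ends here.
From /ḍ/ at 7 rightward: 8 /b/ transparent; 9 /u/ → [+RTR]; 10 /š/ blocks.
Targets with no active source: positions 12 13 15 16 stay [-emphatic].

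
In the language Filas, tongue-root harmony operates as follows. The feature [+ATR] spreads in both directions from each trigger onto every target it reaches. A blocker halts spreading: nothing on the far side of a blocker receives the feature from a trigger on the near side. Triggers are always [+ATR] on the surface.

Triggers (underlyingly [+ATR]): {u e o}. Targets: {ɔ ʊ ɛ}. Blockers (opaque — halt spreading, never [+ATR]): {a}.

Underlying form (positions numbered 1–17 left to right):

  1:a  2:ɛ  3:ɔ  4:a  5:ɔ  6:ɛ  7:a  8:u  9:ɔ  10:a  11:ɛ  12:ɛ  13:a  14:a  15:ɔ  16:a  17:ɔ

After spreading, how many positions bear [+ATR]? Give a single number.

From /u/ at 8 rightward: 9 /ɔ/ → [+ATR]; 10 /a/ blocks.
From /u/ at 8 leftward: 7 /a/ blocks.
Targets with no active source: positions 2 3 5 6 11 12 15 17 stay [-ATR].
[+ATR] positions on the surface: 8 9.

2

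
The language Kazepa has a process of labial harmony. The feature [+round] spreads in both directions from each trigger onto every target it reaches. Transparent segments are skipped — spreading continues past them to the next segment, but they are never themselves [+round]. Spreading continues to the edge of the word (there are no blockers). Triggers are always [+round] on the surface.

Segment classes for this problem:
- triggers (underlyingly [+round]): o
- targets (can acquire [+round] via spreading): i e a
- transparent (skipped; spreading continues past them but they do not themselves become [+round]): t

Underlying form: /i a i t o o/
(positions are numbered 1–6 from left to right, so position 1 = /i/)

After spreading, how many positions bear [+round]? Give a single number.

5

From /o/ at 5 rightward: 6 /o/ is itself a trigger — this domain ends here.
From /o/ at 5 leftward: 4 /t/ transparent; 3 /i/ → [+round]; 2 /a/ → [+round]; 1 /i/ → [+round]; word edge.
From /o/ at 6 rightward: word edge.
From /o/ at 6 leftward: 5 /o/ is itself a trigger — this domain ends here.
[+round] positions on the surface: 1 2 3 5 6.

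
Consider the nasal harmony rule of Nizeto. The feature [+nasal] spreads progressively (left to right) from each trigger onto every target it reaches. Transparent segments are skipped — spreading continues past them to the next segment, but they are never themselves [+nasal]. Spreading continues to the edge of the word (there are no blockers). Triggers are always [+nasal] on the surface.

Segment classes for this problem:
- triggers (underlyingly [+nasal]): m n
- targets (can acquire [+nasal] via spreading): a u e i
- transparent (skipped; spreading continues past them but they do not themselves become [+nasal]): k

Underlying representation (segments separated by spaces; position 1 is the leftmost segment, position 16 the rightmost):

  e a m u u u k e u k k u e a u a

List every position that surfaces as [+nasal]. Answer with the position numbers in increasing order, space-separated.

From /m/ at 3 rightward: 4 /u/ → [+nasal]; 5 /u/ → [+nasal]; 6 /u/ → [+nasal]; 7 /k/ transparent; 8 /e/ → [+nasal]; 9 /u/ → [+nasal]; 10 /k/ transparent; 11 /k/ transparent; 12 /u/ → [+nasal]; 13 /e/ → [+nasal]; 14 /a/ → [+nasal]; 15 /u/ → [+nasal]; 16 /a/ → [+nasal]; word edge.
Targets with no active source: positions 1 2 stay [-nasal].

3 4 5 6 8 9 12 13 14 15 16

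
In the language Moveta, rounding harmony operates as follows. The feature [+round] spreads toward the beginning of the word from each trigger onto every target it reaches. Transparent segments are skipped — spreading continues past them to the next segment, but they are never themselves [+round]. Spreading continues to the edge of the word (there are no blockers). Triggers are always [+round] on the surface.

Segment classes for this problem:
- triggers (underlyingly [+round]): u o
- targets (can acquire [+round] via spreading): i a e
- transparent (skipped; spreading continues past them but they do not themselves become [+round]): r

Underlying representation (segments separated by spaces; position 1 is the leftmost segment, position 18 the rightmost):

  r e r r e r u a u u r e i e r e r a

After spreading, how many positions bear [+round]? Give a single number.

From /u/ at 7 leftward: 6 /r/ transparent; 5 /e/ → [+round]; 4 /r/ transparent; 3 /r/ transparent; 2 /e/ → [+round]; 1 /r/ transparent; word edge.
From /u/ at 9 leftward: 8 /a/ → [+round]; 7 /u/ is itself a trigger — this domain ends here.
From /u/ at 10 leftward: 9 /u/ is itself a trigger — this domain ends here.
Targets with no active source: positions 12 13 14 16 18 stay [-round].
[+round] positions on the surface: 2 5 7 8 9 10.

6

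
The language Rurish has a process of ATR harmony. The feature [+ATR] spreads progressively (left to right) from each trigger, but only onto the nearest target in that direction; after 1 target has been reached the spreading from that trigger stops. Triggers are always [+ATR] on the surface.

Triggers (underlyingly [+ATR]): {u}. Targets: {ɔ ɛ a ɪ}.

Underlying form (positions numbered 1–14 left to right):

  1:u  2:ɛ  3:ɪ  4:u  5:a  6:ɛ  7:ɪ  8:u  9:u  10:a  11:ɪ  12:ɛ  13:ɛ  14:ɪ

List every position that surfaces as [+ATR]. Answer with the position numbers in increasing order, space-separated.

From /u/ at 1 rightward: 2 /ɛ/ → [+ATR]; bound reached.
From /u/ at 4 rightward: 5 /a/ → [+ATR]; bound reached.
From /u/ at 8 rightward: 9 /u/ is itself a trigger — this domain ends here.
From /u/ at 9 rightward: 10 /a/ → [+ATR]; bound reached.
Targets with no active source: positions 3 6 7 11 12 13 14 stay [-ATR].

1 2 4 5 8 9 10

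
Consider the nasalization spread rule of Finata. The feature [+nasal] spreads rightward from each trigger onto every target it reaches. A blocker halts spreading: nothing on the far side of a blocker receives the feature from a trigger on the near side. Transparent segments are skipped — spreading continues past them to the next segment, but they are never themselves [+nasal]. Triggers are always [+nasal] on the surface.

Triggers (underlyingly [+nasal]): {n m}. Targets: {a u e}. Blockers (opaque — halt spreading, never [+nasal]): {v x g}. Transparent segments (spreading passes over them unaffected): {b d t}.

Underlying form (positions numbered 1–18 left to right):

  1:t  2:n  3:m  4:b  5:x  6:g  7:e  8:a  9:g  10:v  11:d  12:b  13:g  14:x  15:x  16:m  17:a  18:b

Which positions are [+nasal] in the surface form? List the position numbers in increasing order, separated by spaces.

2 3 16 17

From /n/ at 2 rightward: 3 /m/ is itself a trigger — this domain ends here.
From /m/ at 3 rightward: 4 /b/ transparent; 5 /x/ blocks.
From /m/ at 16 rightward: 17 /a/ → [+nasal]; 18 /b/ transparent; word edge.
Targets with no active source: positions 7 8 stay [-nasal].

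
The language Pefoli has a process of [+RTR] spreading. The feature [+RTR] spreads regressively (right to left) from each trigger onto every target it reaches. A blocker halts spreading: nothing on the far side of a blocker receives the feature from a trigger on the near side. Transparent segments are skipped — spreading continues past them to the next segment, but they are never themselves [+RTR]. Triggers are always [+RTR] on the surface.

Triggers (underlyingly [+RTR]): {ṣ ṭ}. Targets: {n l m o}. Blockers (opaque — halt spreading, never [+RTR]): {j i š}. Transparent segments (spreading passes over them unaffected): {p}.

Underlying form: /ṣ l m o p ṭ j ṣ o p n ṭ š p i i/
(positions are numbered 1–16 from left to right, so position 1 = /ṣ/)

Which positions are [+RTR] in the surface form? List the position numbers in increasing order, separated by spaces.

From /ṣ/ at 1 leftward: word edge.
From /ṭ/ at 6 leftward: 5 /p/ transparent; 4 /o/ → [+RTR]; 3 /m/ → [+RTR]; 2 /l/ → [+RTR]; 1 /ṣ/ is itself a trigger — this domain ends here.
From /ṣ/ at 8 leftward: 7 /j/ blocks.
From /ṭ/ at 12 leftward: 11 /n/ → [+RTR]; 10 /p/ transparent; 9 /o/ → [+RTR]; 8 /ṣ/ is itself a trigger — this domain ends here.

1 2 3 4 6 8 9 11 12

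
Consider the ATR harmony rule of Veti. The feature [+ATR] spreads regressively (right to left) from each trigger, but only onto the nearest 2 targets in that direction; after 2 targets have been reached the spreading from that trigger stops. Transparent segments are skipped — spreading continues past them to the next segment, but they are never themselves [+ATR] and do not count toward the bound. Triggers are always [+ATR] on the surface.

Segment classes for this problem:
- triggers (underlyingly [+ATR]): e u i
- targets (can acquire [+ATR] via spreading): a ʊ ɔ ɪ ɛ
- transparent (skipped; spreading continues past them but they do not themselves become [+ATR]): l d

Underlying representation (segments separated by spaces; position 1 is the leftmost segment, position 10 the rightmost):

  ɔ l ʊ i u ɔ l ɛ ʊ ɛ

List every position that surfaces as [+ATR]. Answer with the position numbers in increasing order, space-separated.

1 3 4 5

From /i/ at 4 leftward: 3 /ʊ/ → [+ATR]; 2 /l/ transparent; 1 /ɔ/ → [+ATR]; bound reached.
From /u/ at 5 leftward: 4 /i/ is itself a trigger — this domain ends here.
Targets with no active source: positions 6 8 9 10 stay [-ATR].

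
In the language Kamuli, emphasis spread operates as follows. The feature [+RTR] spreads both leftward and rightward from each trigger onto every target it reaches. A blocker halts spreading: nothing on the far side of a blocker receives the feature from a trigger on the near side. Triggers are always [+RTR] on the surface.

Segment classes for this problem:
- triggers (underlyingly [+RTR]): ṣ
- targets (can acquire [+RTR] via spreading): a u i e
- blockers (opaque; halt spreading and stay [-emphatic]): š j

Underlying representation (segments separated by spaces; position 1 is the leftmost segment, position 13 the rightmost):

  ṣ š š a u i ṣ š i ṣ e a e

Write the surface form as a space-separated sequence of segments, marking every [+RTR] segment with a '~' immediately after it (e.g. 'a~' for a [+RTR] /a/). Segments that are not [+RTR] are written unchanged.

ṣ~ š š a~ u~ i~ ṣ~ š i~ ṣ~ e~ a~ e~

From /ṣ/ at 1 rightward: 2 /š/ blocks.
From /ṣ/ at 1 leftward: word edge.
From /ṣ/ at 7 rightward: 8 /š/ blocks.
From /ṣ/ at 7 leftward: 6 /i/ → [+RTR]; 5 /u/ → [+RTR]; 4 /a/ → [+RTR]; 3 /š/ blocks.
From /ṣ/ at 10 rightward: 11 /e/ → [+RTR]; 12 /a/ → [+RTR]; 13 /e/ → [+RTR]; word edge.
From /ṣ/ at 10 leftward: 9 /i/ → [+RTR]; 8 /š/ blocks.
[+RTR] positions on the surface: 1 4 5 6 7 9 10 11 12 13.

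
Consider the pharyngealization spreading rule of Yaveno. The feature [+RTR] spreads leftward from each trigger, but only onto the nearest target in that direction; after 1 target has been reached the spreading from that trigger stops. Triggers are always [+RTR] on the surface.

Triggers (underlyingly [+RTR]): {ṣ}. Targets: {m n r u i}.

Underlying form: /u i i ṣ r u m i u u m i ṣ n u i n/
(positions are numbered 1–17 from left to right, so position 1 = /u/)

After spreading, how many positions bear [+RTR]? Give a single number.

4

From /ṣ/ at 4 leftward: 3 /i/ → [+RTR]; bound reached.
From /ṣ/ at 13 leftward: 12 /i/ → [+RTR]; bound reached.
Targets with no active source: positions 1 2 5 6 7 8 9 10 11 14 15 16 17 stay [-emphatic].
[+RTR] positions on the surface: 3 4 12 13.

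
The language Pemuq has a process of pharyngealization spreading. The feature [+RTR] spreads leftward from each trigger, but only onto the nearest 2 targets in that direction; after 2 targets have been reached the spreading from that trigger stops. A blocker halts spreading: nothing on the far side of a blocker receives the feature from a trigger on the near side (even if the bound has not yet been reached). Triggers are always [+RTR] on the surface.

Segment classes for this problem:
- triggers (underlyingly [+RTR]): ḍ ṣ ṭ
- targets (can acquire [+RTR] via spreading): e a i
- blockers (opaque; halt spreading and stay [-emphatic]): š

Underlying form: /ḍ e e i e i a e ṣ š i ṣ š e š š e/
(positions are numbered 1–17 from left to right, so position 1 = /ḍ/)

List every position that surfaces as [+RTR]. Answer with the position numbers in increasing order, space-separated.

From /ḍ/ at 1 leftward: word edge.
From /ṣ/ at 9 leftward: 8 /e/ → [+RTR]; 7 /a/ → [+RTR]; bound reached.
From /ṣ/ at 12 leftward: 11 /i/ → [+RTR]; 10 /š/ blocks.
Targets with no active source: positions 2 3 4 5 6 14 17 stay [-emphatic].

1 7 8 9 11 12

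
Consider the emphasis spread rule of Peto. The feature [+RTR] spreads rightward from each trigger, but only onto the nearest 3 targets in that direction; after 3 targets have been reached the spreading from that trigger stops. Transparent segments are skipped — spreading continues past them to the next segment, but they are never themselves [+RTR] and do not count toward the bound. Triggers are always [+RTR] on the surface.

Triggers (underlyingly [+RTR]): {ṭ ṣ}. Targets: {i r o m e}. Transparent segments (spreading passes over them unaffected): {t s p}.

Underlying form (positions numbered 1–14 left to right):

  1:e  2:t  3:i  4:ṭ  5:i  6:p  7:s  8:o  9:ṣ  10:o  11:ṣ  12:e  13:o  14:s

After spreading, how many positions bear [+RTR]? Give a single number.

8

From /ṭ/ at 4 rightward: 5 /i/ → [+RTR]; 6 /p/ transparent; 7 /s/ transparent; 8 /o/ → [+RTR]; 9 /ṣ/ is itself a trigger — this domain ends here.
From /ṣ/ at 9 rightward: 10 /o/ → [+RTR]; 11 /ṣ/ is itself a trigger — this domain ends here.
From /ṣ/ at 11 rightward: 12 /e/ → [+RTR]; 13 /o/ → [+RTR]; 14 /s/ transparent; word edge.
Targets with no active source: positions 1 3 stay [-emphatic].
[+RTR] positions on the surface: 4 5 8 9 10 11 12 13.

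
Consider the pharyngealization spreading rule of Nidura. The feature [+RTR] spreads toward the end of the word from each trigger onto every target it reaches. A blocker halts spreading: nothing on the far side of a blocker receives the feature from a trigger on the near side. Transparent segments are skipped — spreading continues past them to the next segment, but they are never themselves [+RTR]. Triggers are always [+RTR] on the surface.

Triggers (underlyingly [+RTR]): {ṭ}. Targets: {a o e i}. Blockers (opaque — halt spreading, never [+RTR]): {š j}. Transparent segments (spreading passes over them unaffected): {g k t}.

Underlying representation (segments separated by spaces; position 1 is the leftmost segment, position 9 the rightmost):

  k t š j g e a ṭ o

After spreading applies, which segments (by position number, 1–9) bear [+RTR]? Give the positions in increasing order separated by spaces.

8 9

From /ṭ/ at 8 rightward: 9 /o/ → [+RTR]; word edge.
Targets with no active source: positions 6 7 stay [-emphatic].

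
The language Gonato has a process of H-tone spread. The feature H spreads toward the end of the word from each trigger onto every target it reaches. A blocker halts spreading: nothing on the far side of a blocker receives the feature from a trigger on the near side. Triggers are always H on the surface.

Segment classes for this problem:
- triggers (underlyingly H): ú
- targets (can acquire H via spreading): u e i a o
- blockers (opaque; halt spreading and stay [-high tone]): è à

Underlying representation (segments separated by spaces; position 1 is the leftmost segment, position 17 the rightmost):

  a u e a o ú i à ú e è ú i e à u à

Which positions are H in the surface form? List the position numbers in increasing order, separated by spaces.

6 7 9 10 12 13 14

From /ú/ at 6 rightward: 7 /i/ → H; 8 /à/ blocks.
From /ú/ at 9 rightward: 10 /e/ → H; 11 /è/ blocks.
From /ú/ at 12 rightward: 13 /i/ → H; 14 /e/ → H; 15 /à/ blocks.
Targets with no active source: positions 1 2 3 4 5 16 stay [-high tone].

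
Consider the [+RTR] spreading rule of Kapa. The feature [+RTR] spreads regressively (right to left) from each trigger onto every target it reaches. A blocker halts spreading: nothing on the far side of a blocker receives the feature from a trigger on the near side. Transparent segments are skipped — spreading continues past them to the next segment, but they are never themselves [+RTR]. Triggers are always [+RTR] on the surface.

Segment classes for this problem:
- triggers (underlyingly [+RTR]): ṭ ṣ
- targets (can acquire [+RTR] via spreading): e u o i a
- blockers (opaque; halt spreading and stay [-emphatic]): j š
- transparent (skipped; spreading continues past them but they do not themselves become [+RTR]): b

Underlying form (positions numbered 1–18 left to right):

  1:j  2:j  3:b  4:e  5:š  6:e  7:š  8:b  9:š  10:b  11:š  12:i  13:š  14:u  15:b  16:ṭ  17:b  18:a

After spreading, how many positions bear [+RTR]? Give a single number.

From /ṭ/ at 16 leftward: 15 /b/ transparent; 14 /u/ → [+RTR]; 13 /š/ blocks.
Targets with no active source: positions 4 6 12 18 stay [-emphatic].
[+RTR] positions on the surface: 14 16.

2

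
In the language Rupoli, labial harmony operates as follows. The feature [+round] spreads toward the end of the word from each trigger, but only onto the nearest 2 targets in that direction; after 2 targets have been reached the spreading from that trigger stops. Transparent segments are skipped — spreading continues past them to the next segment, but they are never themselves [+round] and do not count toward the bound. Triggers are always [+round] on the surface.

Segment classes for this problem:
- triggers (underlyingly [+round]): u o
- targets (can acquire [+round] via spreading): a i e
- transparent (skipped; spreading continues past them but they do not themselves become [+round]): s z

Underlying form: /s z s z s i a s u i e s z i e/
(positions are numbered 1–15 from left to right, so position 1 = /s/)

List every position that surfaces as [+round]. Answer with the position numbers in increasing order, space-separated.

From /u/ at 9 rightward: 10 /i/ → [+round]; 11 /e/ → [+round]; bound reached.
Targets with no active source: positions 6 7 14 15 stay [-round].

9 10 11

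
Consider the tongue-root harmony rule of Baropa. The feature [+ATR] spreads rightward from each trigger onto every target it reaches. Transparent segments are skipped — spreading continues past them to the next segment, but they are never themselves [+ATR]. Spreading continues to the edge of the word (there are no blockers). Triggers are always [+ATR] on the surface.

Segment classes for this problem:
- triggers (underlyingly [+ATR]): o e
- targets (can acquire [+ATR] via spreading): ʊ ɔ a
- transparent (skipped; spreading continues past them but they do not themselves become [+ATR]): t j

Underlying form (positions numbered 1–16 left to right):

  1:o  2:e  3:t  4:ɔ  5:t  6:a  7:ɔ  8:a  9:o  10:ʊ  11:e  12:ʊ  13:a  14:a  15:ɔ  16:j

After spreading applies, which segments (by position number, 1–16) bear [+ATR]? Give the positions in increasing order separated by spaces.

1 2 4 6 7 8 9 10 11 12 13 14 15

From /o/ at 1 rightward: 2 /e/ is itself a trigger — this domain ends here.
From /e/ at 2 rightward: 3 /t/ transparent; 4 /ɔ/ → [+ATR]; 5 /t/ transparent; 6 /a/ → [+ATR]; 7 /ɔ/ → [+ATR]; 8 /a/ → [+ATR]; 9 /o/ is itself a trigger — this domain ends here.
From /o/ at 9 rightward: 10 /ʊ/ → [+ATR]; 11 /e/ is itself a trigger — this domain ends here.
From /e/ at 11 rightward: 12 /ʊ/ → [+ATR]; 13 /a/ → [+ATR]; 14 /a/ → [+ATR]; 15 /ɔ/ → [+ATR]; 16 /j/ transparent; word edge.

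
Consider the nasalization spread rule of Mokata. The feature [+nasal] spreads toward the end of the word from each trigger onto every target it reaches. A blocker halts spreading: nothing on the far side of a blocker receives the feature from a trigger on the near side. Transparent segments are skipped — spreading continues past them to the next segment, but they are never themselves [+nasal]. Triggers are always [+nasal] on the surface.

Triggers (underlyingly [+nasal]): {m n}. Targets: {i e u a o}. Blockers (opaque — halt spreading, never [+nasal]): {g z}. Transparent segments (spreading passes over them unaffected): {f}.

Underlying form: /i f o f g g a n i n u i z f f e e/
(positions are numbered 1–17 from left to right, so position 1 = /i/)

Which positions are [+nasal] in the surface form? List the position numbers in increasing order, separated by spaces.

8 9 10 11 12

From /n/ at 8 rightward: 9 /i/ → [+nasal]; 10 /n/ is itself a trigger — this domain ends here.
From /n/ at 10 rightward: 11 /u/ → [+nasal]; 12 /i/ → [+nasal]; 13 /z/ blocks.
Targets with no active source: positions 1 3 7 16 17 stay [-nasal].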